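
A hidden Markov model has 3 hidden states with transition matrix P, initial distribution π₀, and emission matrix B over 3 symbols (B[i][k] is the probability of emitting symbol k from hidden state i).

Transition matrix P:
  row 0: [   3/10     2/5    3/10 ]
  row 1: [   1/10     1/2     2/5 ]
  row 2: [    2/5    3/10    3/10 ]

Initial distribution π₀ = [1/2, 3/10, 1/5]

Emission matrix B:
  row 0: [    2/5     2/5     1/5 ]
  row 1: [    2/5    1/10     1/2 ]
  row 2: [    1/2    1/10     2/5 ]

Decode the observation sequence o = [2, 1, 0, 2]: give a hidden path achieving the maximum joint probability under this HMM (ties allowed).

t=0: δ = [1.000e-01, 1.500e-01, 8.000e-02]  (obs o_0=2)
t=1: δ = [1.280e-02, 7.500e-03, 6.000e-03]  ψ = [2, 1, 1]  (obs o_1=1)
t=2: δ = [1.536e-03, 2.048e-03, 1.920e-03]  ψ = [0, 0, 0]  (obs o_2=0)
t=3: δ = [1.536e-04, 5.120e-04, 3.277e-04]  ψ = [2, 1, 1]  (obs o_3=2)
backtrack: best end state = 1; path = [2, 0, 1, 1]

path = [2, 0, 1, 1]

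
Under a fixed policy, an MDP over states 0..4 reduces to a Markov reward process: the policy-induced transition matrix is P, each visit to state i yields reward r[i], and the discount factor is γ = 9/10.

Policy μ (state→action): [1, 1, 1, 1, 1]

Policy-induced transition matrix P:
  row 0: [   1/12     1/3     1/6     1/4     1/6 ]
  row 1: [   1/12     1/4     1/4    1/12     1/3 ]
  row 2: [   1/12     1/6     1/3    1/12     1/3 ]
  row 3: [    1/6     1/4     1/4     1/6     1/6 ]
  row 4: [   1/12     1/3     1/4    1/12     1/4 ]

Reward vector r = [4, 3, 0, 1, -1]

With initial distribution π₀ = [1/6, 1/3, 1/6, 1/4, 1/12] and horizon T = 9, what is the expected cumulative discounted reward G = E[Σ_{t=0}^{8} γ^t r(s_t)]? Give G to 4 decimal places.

t=0: π = [0.1667, 0.3333, 0.1667, 0.2500, 0.0833], E[r] = 1.8333, γ^t·E[r] = 1.833333, running G = 1.833333
t=1: π = [0.1042, 0.2569, 0.2500, 0.1319, 0.2569], E[r] = 1.0625, γ^t·E[r] = 0.956250, running G = 2.789583
t=2: π = [0.0943, 0.2593, 0.2622, 0.1117, 0.2726], E[r] = 0.9942, γ^t·E[r] = 0.805313, running G = 3.594896
t=3: π = [0.0926, 0.2587, 0.2640, 0.1084, 0.2763], E[r] = 0.9788, γ^t·E[r] = 0.713566, running G = 4.308462
t=4: π = [0.0924, 0.2587, 0.2643, 0.1078, 0.2768], E[r] = 0.9767, γ^t·E[r] = 0.640802, running G = 4.949264
t=5: π = [0.0923, 0.2587, 0.2643, 0.1077, 0.2769], E[r] = 0.9763, γ^t·E[r] = 0.576494, running G = 5.525758
t=6: π = [0.0923, 0.2587, 0.2643, 0.1077, 0.2769], E[r] = 0.9762, γ^t·E[r] = 0.518812, running G = 6.044570
t=7: π = [0.0923, 0.2587, 0.2643, 0.1077, 0.2769], E[r] = 0.9762, γ^t·E[r] = 0.466926, running G = 6.511496
t=8: π = [0.0923, 0.2587, 0.2643, 0.1077, 0.2769], E[r] = 0.9762, γ^t·E[r] = 0.420232, running G = 6.931728

G = 6.9317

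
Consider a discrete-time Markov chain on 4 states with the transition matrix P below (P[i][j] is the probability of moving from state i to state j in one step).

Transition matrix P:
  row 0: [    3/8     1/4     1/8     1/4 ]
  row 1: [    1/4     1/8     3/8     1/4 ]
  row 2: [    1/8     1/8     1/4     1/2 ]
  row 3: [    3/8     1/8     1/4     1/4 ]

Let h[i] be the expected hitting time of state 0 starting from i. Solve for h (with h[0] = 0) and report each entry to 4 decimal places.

h = [0.0000, 3.9467, 4.2667, 3.4133]

First-step conditioning: h[0] = 0; for i ≠ 0, h[i] = 1 + Σ_k P[i][k]·h[k].
  h[1] = 1 + 1/8·h[1] + 3/8·h[2] + 1/4·h[3]
  h[2] = 1 + 1/8·h[1] + 1/4·h[2] + 1/2·h[3]
  h[3] = 1 + 1/8·h[1] + 1/4·h[2] + 1/4·h[3]
Solving the 3×3 linear system over states ≠ 0 gives exactly h = [0, 296/75, 64/15, 256/75] (h[0] = 0 is the target).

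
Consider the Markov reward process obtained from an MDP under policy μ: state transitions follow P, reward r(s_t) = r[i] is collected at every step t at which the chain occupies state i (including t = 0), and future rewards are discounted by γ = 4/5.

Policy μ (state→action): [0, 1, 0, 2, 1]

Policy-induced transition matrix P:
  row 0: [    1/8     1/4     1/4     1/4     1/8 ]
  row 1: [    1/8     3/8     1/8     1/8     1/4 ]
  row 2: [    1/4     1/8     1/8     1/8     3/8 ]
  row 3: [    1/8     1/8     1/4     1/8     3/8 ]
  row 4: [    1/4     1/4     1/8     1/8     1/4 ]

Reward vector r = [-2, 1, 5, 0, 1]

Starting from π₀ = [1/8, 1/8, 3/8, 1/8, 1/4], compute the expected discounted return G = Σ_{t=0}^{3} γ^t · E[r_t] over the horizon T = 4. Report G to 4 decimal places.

G = 3.8279

t=0: π = [0.1250, 0.1250, 0.3750, 0.1250, 0.2500], E[r] = 2.0000, γ^t·E[r] = 2.000000, running G = 2.000000
t=1: π = [0.2031, 0.2031, 0.1563, 0.1406, 0.2969], E[r] = 0.8750, γ^t·E[r] = 0.700000, running G = 2.700000
t=2: π = [0.1816, 0.2383, 0.1680, 0.1504, 0.2617], E[r] = 0.9766, γ^t·E[r] = 0.625000, running G = 3.325000
t=3: π = [0.1787, 0.2400, 0.1665, 0.1477, 0.2671], E[r] = 0.9822, γ^t·E[r] = 0.502875, running G = 3.827875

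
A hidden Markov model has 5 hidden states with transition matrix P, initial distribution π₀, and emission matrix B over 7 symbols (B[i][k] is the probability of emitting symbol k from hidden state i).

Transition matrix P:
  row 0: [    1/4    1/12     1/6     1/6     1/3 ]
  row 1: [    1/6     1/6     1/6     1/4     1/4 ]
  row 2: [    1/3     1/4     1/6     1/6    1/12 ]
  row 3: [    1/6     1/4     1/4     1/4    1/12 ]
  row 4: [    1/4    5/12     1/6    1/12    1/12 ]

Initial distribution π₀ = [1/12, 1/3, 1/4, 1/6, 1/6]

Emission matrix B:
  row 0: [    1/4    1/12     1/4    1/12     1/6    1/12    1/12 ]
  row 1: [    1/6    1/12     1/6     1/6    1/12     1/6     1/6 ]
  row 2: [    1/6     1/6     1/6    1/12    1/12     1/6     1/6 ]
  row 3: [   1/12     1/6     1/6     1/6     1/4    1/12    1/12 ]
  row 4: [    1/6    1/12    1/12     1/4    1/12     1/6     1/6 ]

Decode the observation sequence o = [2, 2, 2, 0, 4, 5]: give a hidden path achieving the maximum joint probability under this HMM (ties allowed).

path = [2, 0, 0, 0, 0, 4]

t=0: δ = [2.083e-02, 5.556e-02, 4.167e-02, 2.778e-02, 1.389e-02]  (obs o_0=2)
t=1: δ = [3.472e-03, 1.736e-03, 1.543e-03, 2.315e-03, 1.157e-03]  ψ = [2, 2, 1, 1, 1]  (obs o_1=2)
t=2: δ = [2.170e-04, 9.645e-05, 9.645e-05, 9.645e-05, 9.645e-05]  ψ = [0, 3, 0, 0, 0]  (obs o_2=2)
t=3: δ = [1.356e-05, 6.698e-06, 6.028e-06, 3.014e-06, 1.206e-05]  ψ = [0, 4, 0, 0, 0]  (obs o_3=0)
t=4: δ = [5.651e-07, 4.186e-07, 1.884e-07, 5.651e-07, 3.768e-07]  ψ = [0, 4, 0, 0, 0]  (obs o_4=4)
t=5: δ = [1.177e-08, 2.616e-08, 2.355e-08, 1.177e-08, 3.140e-08]  ψ = [0, 4, 3, 3, 0]  (obs o_5=5)
backtrack: best end state = 4; path = [2, 0, 0, 0, 0, 4]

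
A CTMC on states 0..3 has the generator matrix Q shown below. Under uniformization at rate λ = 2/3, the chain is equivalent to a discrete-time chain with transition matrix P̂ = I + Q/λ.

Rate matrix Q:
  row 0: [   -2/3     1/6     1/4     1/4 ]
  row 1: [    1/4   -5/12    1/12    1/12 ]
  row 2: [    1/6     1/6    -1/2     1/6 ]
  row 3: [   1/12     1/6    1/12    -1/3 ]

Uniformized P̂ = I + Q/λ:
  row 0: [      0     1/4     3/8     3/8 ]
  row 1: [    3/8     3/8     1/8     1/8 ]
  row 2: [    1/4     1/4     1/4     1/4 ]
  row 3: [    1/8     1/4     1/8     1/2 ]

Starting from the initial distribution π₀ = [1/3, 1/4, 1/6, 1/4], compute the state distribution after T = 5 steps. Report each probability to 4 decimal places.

π = [0.1967, 0.2857, 0.1991, 0.3185]

t=0: π = [0.3333, 0.2500, 0.1667, 0.2500]
t=1: π = [0.1667, 0.2813, 0.2292, 0.3229]
t=2: π = [0.2031, 0.2852, 0.1953, 0.3164]
t=3: π = [0.1953, 0.2856, 0.2002, 0.3188]
t=4: π = [0.1970, 0.2857, 0.1989, 0.3184]
t=5: π = [0.1967, 0.2857, 0.1991, 0.3185]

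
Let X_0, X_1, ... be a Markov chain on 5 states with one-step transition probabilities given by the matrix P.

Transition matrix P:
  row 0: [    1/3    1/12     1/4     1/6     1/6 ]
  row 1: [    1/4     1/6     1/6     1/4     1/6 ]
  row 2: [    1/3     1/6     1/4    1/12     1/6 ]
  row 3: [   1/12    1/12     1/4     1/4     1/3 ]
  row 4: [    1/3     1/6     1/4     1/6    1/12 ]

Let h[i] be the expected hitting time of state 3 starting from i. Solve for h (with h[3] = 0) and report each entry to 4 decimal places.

First-step conditioning: h[3] = 0; for i ≠ 3, h[i] = 1 + Σ_k P[i][k]·h[k].
  h[0] = 1 + 1/3·h[0] + 1/12·h[1] + 1/4·h[2] + 1/6·h[4]
  h[1] = 1 + 1/4·h[0] + 1/6·h[1] + 1/6·h[2] + 1/6·h[4]
  h[2] = 1 + 1/3·h[0] + 1/6·h[1] + 1/4·h[2] + 1/6·h[4]
  h[4] = 1 + 1/3·h[0] + 1/6·h[1] + 1/4·h[2] + 1/12·h[4]
Solving the 4×4 linear system over states ≠ 3 gives exactly h = [1596/251, 1440/251, 1716/251, 0, 1584/251] (h[3] = 0 is the target).

h = [6.3586, 5.7371, 6.8367, 0.0000, 6.3108]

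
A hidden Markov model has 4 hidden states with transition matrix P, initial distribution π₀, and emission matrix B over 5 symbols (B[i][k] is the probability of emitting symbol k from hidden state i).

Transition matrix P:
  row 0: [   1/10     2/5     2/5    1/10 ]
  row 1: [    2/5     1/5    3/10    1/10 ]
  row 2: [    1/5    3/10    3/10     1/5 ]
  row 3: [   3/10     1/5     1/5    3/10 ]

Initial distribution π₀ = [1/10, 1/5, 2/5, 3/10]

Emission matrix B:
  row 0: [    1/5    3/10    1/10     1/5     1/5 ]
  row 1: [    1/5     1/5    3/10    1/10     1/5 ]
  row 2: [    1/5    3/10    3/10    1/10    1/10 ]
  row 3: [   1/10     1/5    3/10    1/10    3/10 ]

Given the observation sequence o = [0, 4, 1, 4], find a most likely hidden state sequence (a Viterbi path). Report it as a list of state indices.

path = [2, 1, 0, 1]

t=0: δ = [2.000e-02, 4.000e-02, 8.000e-02, 3.000e-02]  (obs o_0=0)
t=1: δ = [3.200e-03, 4.800e-03, 2.400e-03, 4.800e-03]  ψ = [1, 2, 2, 2]  (obs o_1=4)
t=2: δ = [5.760e-04, 2.560e-04, 4.320e-04, 2.880e-04]  ψ = [1, 0, 1, 3]  (obs o_2=1)
t=3: δ = [2.048e-05, 4.608e-05, 2.304e-05, 2.592e-05]  ψ = [1, 0, 0, 2]  (obs o_3=4)
backtrack: best end state = 1; path = [2, 1, 0, 1]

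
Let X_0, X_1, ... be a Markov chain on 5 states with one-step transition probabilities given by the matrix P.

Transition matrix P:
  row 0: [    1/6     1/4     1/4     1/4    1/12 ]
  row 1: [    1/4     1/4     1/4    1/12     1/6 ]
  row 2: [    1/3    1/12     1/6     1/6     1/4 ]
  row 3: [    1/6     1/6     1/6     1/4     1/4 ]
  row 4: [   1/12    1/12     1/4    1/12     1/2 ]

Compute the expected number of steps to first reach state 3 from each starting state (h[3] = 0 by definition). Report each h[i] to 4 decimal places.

h = [6.1316, 7.2724, 6.6472, 0.0000, 7.5576]

First-step conditioning: h[3] = 0; for i ≠ 3, h[i] = 1 + Σ_k P[i][k]·h[k].
  h[0] = 1 + 1/6·h[0] + 1/4·h[1] + 1/4·h[2] + 1/12·h[4]
  h[1] = 1 + 1/4·h[0] + 1/4·h[1] + 1/4·h[2] + 1/6·h[4]
  h[2] = 1 + 1/3·h[0] + 1/12·h[1] + 1/6·h[2] + 1/4·h[4]
  h[4] = 1 + 1/12·h[0] + 1/12·h[1] + 1/4·h[2] + 1/2·h[4]
Solving the 4×4 linear system over states ≠ 3 gives exactly h = [3354/547, 3978/547, 3636/547, 0, 4134/547] (h[3] = 0 is the target).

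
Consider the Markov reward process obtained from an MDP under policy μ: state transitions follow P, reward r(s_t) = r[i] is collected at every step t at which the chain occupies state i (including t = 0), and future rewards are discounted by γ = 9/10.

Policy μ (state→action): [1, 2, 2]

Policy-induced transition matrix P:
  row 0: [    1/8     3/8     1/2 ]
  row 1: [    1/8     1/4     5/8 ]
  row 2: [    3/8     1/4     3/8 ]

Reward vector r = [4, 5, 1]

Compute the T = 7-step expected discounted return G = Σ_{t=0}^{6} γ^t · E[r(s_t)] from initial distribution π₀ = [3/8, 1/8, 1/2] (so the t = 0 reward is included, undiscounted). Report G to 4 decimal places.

G = 14.7239

t=0: π = [0.3750, 0.1250, 0.5000], E[r] = 2.6250, γ^t·E[r] = 2.625000, running G = 2.625000
t=1: π = [0.2500, 0.2969, 0.4531], E[r] = 2.9375, γ^t·E[r] = 2.643750, running G = 5.268750
t=2: π = [0.2383, 0.2813, 0.4805], E[r] = 2.8398, γ^t·E[r] = 2.300273, running G = 7.569023
t=3: π = [0.2451, 0.2798, 0.4751], E[r] = 2.8545, γ^t·E[r] = 2.080925, running G = 9.649948
t=4: π = [0.2438, 0.2806, 0.4756], E[r] = 2.8539, γ^t·E[r] = 1.872432, running G = 11.522380
t=5: π = [0.2439, 0.2805, 0.4756], E[r] = 2.8536, γ^t·E[r] = 1.685008, running G = 13.207389
t=6: π = [0.2439, 0.2805, 0.4756], E[r] = 2.8537, γ^t·E[r] = 1.516558, running G = 14.723947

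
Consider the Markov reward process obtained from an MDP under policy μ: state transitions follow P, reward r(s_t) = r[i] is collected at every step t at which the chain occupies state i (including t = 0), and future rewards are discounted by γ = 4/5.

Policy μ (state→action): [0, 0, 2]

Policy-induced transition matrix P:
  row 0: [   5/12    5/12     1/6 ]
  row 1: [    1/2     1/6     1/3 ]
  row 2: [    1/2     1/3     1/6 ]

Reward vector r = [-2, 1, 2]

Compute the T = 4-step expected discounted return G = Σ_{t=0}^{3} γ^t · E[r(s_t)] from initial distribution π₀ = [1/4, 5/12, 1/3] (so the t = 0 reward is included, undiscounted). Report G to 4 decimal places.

t=0: π = [0.2500, 0.4167, 0.3333], E[r] = 0.5833, γ^t·E[r] = 0.583333, running G = 0.583333
t=1: π = [0.4792, 0.2847, 0.2361], E[r] = -0.2014, γ^t·E[r] = -0.161111, running G = 0.422222
t=2: π = [0.4601, 0.3258, 0.2141], E[r] = -0.1661, γ^t·E[r] = -0.106296, running G = 0.315926
t=3: π = [0.4617, 0.3174, 0.2210], E[r] = -0.1640, γ^t·E[r] = -0.083975, running G = 0.231951

G = 0.2320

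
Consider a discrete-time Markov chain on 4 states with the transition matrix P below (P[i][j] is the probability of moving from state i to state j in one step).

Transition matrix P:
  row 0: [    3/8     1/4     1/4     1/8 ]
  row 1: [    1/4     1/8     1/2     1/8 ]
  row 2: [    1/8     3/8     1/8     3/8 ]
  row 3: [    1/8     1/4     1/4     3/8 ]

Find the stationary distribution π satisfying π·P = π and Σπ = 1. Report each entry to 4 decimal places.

Balance equations π_j = Σ_i π_i·P[i][j]:
  π_0 = 3/8·π_0 + 1/4·π_1 + 1/8·π_2 + 1/8·π_3
  π_1 = 1/4·π_0 + 1/8·π_1 + 3/8·π_2 + 1/4·π_3
  π_2 = 1/4·π_0 + 1/2·π_1 + 1/8·π_2 + 1/4·π_3
  normalize: π_0 + π_1 + π_2 + π_3 = 1
Solving the linear system gives exactly π = [33/158, 20/79, 22/79, 41/158].

π = [0.2089, 0.2532, 0.2785, 0.2595]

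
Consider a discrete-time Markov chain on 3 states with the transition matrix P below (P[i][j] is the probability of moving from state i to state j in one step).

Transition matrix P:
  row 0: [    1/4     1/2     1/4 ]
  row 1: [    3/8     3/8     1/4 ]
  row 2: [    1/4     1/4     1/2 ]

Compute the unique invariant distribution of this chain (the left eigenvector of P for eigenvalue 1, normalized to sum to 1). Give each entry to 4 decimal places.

π = [0.2963, 0.3704, 0.3333]

Balance equations π_j = Σ_i π_i·P[i][j]:
  π_0 = 1/4·π_0 + 3/8·π_1 + 1/4·π_2
  π_1 = 1/2·π_0 + 3/8·π_1 + 1/4·π_2
  normalize: π_0 + π_1 + π_2 = 1
Solving the linear system gives exactly π = [8/27, 10/27, 1/3].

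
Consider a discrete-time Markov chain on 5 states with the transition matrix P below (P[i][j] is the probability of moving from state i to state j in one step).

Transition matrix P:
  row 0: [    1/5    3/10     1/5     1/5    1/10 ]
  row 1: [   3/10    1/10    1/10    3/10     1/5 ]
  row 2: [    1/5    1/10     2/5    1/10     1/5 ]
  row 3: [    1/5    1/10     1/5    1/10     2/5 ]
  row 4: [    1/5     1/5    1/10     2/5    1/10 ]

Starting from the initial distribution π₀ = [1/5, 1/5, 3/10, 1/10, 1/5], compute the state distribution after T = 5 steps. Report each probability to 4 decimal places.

π = [0.2163, 0.1634, 0.2045, 0.2147, 0.2011]

t=0: π = [0.2000, 0.2000, 0.3000, 0.1000, 0.2000]
t=1: π = [0.2200, 0.1600, 0.2200, 0.2200, 0.1800]
t=2: π = [0.2160, 0.1620, 0.2100, 0.2080, 0.2040]
t=3: π = [0.2162, 0.1636, 0.2054, 0.2152, 0.1996]
t=4: π = [0.2164, 0.1632, 0.2048, 0.2142, 0.2015]
t=5: π = [0.2163, 0.1634, 0.2045, 0.2147, 0.2011]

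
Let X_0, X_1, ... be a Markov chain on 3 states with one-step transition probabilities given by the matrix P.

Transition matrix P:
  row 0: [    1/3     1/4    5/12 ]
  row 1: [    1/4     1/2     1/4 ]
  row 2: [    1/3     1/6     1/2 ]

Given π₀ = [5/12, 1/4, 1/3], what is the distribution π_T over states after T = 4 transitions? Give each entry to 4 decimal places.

π = [0.3093, 0.2886, 0.4021]

t=0: π = [0.4167, 0.2500, 0.3333]
t=1: π = [0.3125, 0.2847, 0.4028]
t=2: π = [0.3096, 0.2876, 0.4028]
t=3: π = [0.3094, 0.2883, 0.4023]
t=4: π = [0.3093, 0.2886, 0.4021]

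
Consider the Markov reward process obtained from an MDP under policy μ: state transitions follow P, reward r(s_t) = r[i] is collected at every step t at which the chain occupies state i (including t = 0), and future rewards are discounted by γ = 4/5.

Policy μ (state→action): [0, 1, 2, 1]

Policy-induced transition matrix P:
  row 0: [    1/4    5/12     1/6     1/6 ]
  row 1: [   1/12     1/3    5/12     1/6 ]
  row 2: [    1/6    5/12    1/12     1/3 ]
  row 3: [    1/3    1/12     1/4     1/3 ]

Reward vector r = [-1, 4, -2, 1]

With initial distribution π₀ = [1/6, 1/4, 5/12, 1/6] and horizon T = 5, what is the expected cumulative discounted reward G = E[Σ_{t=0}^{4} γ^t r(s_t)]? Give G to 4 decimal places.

t=0: π = [0.1667, 0.2500, 0.4167, 0.1667], E[r] = 0.1667, γ^t·E[r] = 0.166667, running G = 0.166667
t=1: π = [0.1875, 0.3403, 0.2083, 0.2639], E[r] = 1.0208, γ^t·E[r] = 0.816667, running G = 0.983333
t=2: π = [0.1979, 0.3003, 0.2564, 0.2454], E[r] = 0.7361, γ^t·E[r] = 0.471111, running G = 1.454444
t=3: π = [0.1990, 0.3098, 0.2408, 0.2503], E[r] = 0.8090, γ^t·E[r] = 0.414198, running G = 1.868642
t=4: π = [0.1991, 0.3074, 0.2449, 0.2485], E[r] = 0.7892, γ^t·E[r] = 0.323259, running G = 2.191901

G = 2.1919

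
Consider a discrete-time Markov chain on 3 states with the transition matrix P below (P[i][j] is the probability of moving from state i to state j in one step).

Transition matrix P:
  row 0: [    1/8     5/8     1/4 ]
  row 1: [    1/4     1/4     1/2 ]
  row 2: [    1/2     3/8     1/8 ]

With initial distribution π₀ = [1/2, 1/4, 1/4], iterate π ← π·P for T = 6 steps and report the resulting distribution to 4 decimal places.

π = [0.2912, 0.3983, 0.3105]

t=0: π = [0.5000, 0.2500, 0.2500]
t=1: π = [0.2500, 0.4688, 0.2813]
t=2: π = [0.2891, 0.3789, 0.3320]
t=3: π = [0.2969, 0.3999, 0.3032]
t=4: π = [0.2887, 0.3992, 0.3121]
t=5: π = [0.2919, 0.3973, 0.3108]
t=6: π = [0.2912, 0.3983, 0.3105]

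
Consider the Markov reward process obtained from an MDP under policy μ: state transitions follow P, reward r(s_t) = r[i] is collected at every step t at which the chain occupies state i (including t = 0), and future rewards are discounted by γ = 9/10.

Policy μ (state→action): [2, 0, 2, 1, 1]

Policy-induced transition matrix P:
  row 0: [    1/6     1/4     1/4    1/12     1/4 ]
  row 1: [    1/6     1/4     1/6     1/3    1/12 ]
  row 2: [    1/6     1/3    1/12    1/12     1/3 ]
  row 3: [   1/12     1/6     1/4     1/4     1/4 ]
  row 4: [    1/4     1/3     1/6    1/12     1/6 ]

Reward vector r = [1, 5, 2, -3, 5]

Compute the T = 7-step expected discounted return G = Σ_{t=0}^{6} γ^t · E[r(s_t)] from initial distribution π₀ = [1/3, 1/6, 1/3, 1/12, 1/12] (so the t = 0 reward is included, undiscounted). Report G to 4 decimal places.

G = 12.2091

t=0: π = [0.3333, 0.1667, 0.3333, 0.0833, 0.0833], E[r] = 2.0000, γ^t·E[r] = 2.000000, running G = 2.000000
t=1: π = [0.1667, 0.2778, 0.1736, 0.1389, 0.2431], E[r] = 2.7014, γ^t·E[r] = 2.431250, running G = 4.431250
t=2: π = [0.1753, 0.2731, 0.1777, 0.1759, 0.1979], E[r] = 2.3582, γ^t·E[r] = 1.910156, running G = 6.341406
t=3: π = [0.1685, 0.2666, 0.1811, 0.1809, 0.2028], E[r] = 2.3351, γ^t·E[r] = 1.702266, running G = 8.043672
t=4: π = [0.1685, 0.2669, 0.1807, 0.1801, 0.2038], E[r] = 2.3428, γ^t·E[r] = 1.537096, running G = 9.580768
t=5: π = [0.1686, 0.2670, 0.1807, 0.1801, 0.2036], E[r] = 2.3428, γ^t·E[r] = 1.383389, running G = 10.964158
t=6: π = [0.1686, 0.2670, 0.1807, 0.1801, 0.2036], E[r] = 2.3427, γ^t·E[r] = 1.244981, running G = 12.209138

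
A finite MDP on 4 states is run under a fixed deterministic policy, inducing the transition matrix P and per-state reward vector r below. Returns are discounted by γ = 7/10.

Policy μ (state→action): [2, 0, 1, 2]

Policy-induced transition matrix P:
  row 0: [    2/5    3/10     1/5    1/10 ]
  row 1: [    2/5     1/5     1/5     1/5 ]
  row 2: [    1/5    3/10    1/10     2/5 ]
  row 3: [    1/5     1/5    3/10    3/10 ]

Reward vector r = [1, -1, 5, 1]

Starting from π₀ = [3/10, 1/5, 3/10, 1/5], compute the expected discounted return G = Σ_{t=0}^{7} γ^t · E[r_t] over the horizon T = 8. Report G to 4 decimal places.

G = 4.5622

t=0: π = [0.3000, 0.2000, 0.3000, 0.2000], E[r] = 1.8000, γ^t·E[r] = 1.800000, running G = 1.800000
t=1: π = [0.3000, 0.2600, 0.1900, 0.2500], E[r] = 1.2400, γ^t·E[r] = 0.868000, running G = 2.668000
t=2: π = [0.3120, 0.2490, 0.2060, 0.2330], E[r] = 1.3260, γ^t·E[r] = 0.649740, running G = 3.317740
t=3: π = [0.3122, 0.2518, 0.2027, 0.2333], E[r] = 1.3072, γ^t·E[r] = 0.448370, running G = 3.766110
t=4: π = [0.3128, 0.2515, 0.2031, 0.2327], E[r] = 1.3093, γ^t·E[r] = 0.314353, running G = 4.080463
t=5: π = [0.3129, 0.2516, 0.2030, 0.2326], E[r] = 1.3087, γ^t·E[r] = 0.219947, running G = 4.300410
t=6: π = [0.3129, 0.2516, 0.2030, 0.2326], E[r] = 1.3087, γ^t·E[r] = 0.153966, running G = 4.454376
t=7: π = [0.3129, 0.2516, 0.2030, 0.2326], E[r] = 1.3087, γ^t·E[r] = 0.107775, running G = 4.562151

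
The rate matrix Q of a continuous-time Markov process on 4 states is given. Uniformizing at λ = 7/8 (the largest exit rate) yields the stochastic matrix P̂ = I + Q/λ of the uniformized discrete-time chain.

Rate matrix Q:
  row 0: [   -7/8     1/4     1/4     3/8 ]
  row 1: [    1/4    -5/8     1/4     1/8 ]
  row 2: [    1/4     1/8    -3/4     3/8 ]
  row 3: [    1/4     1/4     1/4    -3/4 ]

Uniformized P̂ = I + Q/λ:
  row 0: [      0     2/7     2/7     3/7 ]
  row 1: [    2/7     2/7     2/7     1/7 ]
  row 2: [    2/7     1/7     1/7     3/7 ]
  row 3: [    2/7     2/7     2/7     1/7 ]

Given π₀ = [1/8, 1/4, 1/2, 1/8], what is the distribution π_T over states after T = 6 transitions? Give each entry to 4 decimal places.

t=0: π = [0.1250, 0.2500, 0.5000, 0.1250]
t=1: π = [0.2500, 0.2143, 0.2143, 0.3214]
t=2: π = [0.2143, 0.2551, 0.2551, 0.2755]
t=3: π = [0.2245, 0.2493, 0.2493, 0.2770]
t=4: π = [0.2216, 0.2501, 0.2501, 0.2782]
t=5: π = [0.2224, 0.2500, 0.2500, 0.2776]
t=6: π = [0.2222, 0.2500, 0.2500, 0.2778]

π = [0.2222, 0.2500, 0.2500, 0.2778]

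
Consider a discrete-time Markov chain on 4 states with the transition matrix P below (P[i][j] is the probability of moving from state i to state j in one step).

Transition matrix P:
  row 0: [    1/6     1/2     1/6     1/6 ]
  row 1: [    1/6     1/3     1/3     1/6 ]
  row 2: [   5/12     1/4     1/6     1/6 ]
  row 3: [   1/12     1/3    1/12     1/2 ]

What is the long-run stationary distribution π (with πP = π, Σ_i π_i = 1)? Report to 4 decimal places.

Balance equations π_j = Σ_i π_i·P[i][j]:
  π_0 = 1/6·π_0 + 1/6·π_1 + 5/12·π_2 + 1/12·π_3
  π_1 = 1/2·π_0 + 1/3·π_1 + 1/4·π_2 + 1/3·π_3
  π_2 = 1/6·π_0 + 1/3·π_1 + 1/6·π_2 + 1/12·π_3
  normalize: π_0 + π_1 + π_2 + π_3 = 1
Solving the linear system gives exactly π = [137/696, 81/232, 71/348, 1/4].

π = [0.1968, 0.3491, 0.2040, 0.2500]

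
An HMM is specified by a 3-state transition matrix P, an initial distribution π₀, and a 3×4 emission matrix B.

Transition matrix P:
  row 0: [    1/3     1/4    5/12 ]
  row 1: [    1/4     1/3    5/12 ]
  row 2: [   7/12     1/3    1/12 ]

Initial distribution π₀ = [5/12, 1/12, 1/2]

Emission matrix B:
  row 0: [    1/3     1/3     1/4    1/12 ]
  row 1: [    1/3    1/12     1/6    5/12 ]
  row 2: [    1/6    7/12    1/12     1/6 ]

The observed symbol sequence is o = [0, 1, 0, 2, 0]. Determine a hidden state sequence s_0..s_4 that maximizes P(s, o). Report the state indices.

path = [0, 2, 0, 0, 0]

t=0: δ = [1.389e-01, 2.778e-02, 8.333e-02]  (obs o_0=0)
t=1: δ = [1.620e-02, 2.894e-03, 3.376e-02]  ψ = [2, 0, 0]  (obs o_1=1)
t=2: δ = [6.564e-03, 3.751e-03, 1.125e-03]  ψ = [2, 2, 0]  (obs o_2=0)
t=3: δ = [5.470e-04, 2.735e-04, 2.279e-04]  ψ = [0, 0, 0]  (obs o_3=2)
t=4: δ = [6.078e-05, 4.558e-05, 3.799e-05]  ψ = [0, 0, 0]  (obs o_4=0)
backtrack: best end state = 0; path = [0, 2, 0, 0, 0]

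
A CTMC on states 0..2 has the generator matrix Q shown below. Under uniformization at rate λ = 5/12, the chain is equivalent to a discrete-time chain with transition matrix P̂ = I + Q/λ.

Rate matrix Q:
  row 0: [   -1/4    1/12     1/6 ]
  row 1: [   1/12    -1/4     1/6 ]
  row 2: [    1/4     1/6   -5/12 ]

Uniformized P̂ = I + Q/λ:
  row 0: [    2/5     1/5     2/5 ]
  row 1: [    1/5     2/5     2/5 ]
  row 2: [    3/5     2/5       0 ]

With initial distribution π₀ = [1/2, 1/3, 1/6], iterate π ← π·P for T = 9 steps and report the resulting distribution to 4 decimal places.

π = [0.3928, 0.3214, 0.2857]

t=0: π = [0.5000, 0.3333, 0.1667]
t=1: π = [0.3667, 0.3000, 0.3333]
t=2: π = [0.4067, 0.3267, 0.2667]
t=3: π = [0.3880, 0.3187, 0.2933]
t=4: π = [0.3949, 0.3224, 0.2827]
t=5: π = [0.3921, 0.3210, 0.2869]
t=6: π = [0.3932, 0.3216, 0.2852]
t=7: π = [0.3927, 0.3214, 0.2859]
t=8: π = [0.3929, 0.3215, 0.2856]
t=9: π = [0.3928, 0.3214, 0.2857]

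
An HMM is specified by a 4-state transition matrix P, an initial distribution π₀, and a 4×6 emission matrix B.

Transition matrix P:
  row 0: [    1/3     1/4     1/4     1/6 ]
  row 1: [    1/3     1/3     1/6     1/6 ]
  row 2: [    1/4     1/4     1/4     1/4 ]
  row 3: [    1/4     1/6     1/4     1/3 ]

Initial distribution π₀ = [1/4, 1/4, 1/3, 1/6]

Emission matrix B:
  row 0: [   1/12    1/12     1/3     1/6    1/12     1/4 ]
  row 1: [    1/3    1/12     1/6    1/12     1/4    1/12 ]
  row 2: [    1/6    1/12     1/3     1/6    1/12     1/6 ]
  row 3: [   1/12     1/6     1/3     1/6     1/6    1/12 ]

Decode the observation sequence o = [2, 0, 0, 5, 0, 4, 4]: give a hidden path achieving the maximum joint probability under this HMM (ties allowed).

path = [2, 1, 1, 0, 1, 1, 1]

t=0: δ = [8.333e-02, 4.167e-02, 1.111e-01, 5.556e-02]  (obs o_0=2)
t=1: δ = [2.315e-03, 9.259e-03, 4.630e-03, 2.315e-03]  ψ = [0, 2, 2, 2]  (obs o_1=0)
t=2: δ = [2.572e-04, 1.029e-03, 2.572e-04, 1.286e-04]  ψ = [1, 1, 1, 1]  (obs o_2=0)
t=3: δ = [8.573e-05, 2.858e-05, 2.858e-05, 1.429e-05]  ψ = [1, 1, 1, 1]  (obs o_3=5)
t=4: δ = [2.381e-06, 7.144e-06, 3.572e-06, 1.191e-06]  ψ = [0, 0, 0, 0]  (obs o_4=0)
t=5: δ = [1.985e-07, 5.954e-07, 9.923e-08, 1.985e-07]  ψ = [1, 1, 1, 1]  (obs o_5=4)
t=6: δ = [1.654e-08, 4.961e-08, 8.269e-09, 1.654e-08]  ψ = [1, 1, 1, 1]  (obs o_6=4)
backtrack: best end state = 1; path = [2, 1, 1, 0, 1, 1, 1]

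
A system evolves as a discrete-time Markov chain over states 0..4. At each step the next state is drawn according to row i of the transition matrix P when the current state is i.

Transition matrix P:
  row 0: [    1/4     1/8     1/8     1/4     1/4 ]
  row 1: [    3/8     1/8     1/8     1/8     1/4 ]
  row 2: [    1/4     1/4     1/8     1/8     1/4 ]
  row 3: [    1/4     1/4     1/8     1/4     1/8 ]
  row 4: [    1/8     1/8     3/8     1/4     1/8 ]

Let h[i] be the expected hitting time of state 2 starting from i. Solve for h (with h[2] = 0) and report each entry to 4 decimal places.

First-step conditioning: h[2] = 0; for i ≠ 2, h[i] = 1 + Σ_k P[i][k]·h[k].
  h[0] = 1 + 1/4·h[0] + 1/8·h[1] + 1/4·h[3] + 1/4·h[4]
  h[1] = 1 + 3/8·h[0] + 1/8·h[1] + 1/8·h[3] + 1/4·h[4]
  h[3] = 1 + 1/4·h[0] + 1/4·h[1] + 1/4·h[3] + 1/8·h[4]
  h[4] = 1 + 1/8·h[0] + 1/8·h[1] + 1/4·h[3] + 1/8·h[4]
Solving the 4×4 linear system over states ≠ 2 gives exactly h = [936/163, 4664/815, 0, 4808/815, 728/163] (h[2] = 0 is the target).

h = [5.7423, 5.7227, 0.0000, 5.8994, 4.4663]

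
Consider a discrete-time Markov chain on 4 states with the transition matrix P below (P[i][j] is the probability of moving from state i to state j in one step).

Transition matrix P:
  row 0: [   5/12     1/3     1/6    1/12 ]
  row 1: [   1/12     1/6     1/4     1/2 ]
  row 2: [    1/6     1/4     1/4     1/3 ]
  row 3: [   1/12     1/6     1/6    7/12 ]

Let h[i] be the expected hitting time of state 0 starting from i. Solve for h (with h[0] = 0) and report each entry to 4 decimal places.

h = [0.0000, 9.9363, 9.0955, 10.0127]

First-step conditioning: h[0] = 0; for i ≠ 0, h[i] = 1 + Σ_k P[i][k]·h[k].
  h[1] = 1 + 1/6·h[1] + 1/4·h[2] + 1/2·h[3]
  h[2] = 1 + 1/4·h[1] + 1/4·h[2] + 1/3·h[3]
  h[3] = 1 + 1/6·h[1] + 1/6·h[2] + 7/12·h[3]
Solving the 3×3 linear system over states ≠ 0 gives exactly h = [0, 1560/157, 1428/157, 1572/157] (h[0] = 0 is the target).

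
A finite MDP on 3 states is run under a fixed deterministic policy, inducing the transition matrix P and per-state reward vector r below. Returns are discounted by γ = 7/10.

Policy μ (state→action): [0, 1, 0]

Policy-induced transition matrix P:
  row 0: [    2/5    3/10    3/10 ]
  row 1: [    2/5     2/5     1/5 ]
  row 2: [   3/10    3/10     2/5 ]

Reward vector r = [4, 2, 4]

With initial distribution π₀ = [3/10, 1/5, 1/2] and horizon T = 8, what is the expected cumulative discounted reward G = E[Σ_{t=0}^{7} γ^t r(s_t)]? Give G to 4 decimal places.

t=0: π = [0.3000, 0.2000, 0.5000], E[r] = 3.6000, γ^t·E[r] = 3.600000, running G = 3.600000
t=1: π = [0.3500, 0.3200, 0.3300], E[r] = 3.3600, γ^t·E[r] = 2.352000, running G = 5.952000
t=2: π = [0.3670, 0.3320, 0.3010], E[r] = 3.3360, γ^t·E[r] = 1.634640, running G = 7.586640
t=3: π = [0.3699, 0.3332, 0.2969], E[r] = 3.3336, γ^t·E[r] = 1.143425, running G = 8.730065
t=4: π = [0.3703, 0.3333, 0.2964], E[r] = 3.3334, γ^t·E[r] = 0.800340, running G = 9.530405
t=5: π = [0.3704, 0.3333, 0.2963], E[r] = 3.3333, γ^t·E[r] = 0.560234, running G = 10.090638
t=6: π = [0.3704, 0.3333, 0.2963], E[r] = 3.3333, γ^t·E[r] = 0.392163, running G = 10.482802
t=7: π = [0.3704, 0.3333, 0.2963], E[r] = 3.3333, γ^t·E[r] = 0.274514, running G = 10.757316

G = 10.7573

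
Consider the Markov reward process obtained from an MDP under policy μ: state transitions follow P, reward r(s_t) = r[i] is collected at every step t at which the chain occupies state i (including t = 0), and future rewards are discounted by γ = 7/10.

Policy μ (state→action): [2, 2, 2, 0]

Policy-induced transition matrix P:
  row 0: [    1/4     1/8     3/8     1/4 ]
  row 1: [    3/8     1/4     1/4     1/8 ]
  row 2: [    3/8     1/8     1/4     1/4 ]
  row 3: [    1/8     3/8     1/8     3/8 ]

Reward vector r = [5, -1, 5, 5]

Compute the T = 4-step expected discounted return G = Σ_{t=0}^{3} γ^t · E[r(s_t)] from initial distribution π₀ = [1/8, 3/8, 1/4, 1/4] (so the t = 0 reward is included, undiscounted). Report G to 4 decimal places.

t=0: π = [0.1250, 0.3750, 0.2500, 0.2500], E[r] = 2.7500, γ^t·E[r] = 2.750000, running G = 2.750000
t=1: π = [0.2969, 0.2344, 0.2344, 0.2344], E[r] = 3.5938, γ^t·E[r] = 2.515625, running G = 5.265625
t=2: π = [0.2793, 0.2129, 0.2578, 0.2500], E[r] = 3.7227, γ^t·E[r] = 1.824102, running G = 7.089727
t=3: π = [0.2776, 0.2141, 0.2537, 0.2546], E[r] = 3.7153, γ^t·E[r] = 1.274359, running G = 8.364085

G = 8.3641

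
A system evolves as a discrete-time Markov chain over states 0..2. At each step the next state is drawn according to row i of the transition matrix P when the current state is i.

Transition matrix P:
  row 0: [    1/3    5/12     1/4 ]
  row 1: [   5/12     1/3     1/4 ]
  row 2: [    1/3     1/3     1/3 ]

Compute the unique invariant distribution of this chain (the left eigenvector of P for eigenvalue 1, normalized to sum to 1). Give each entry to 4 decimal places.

π = [0.3636, 0.3636, 0.2727]

Balance equations π_j = Σ_i π_i·P[i][j]:
  π_0 = 1/3·π_0 + 5/12·π_1 + 1/3·π_2
  π_1 = 5/12·π_0 + 1/3·π_1 + 1/3·π_2
  normalize: π_0 + π_1 + π_2 = 1
Solving the linear system gives exactly π = [4/11, 4/11, 3/11].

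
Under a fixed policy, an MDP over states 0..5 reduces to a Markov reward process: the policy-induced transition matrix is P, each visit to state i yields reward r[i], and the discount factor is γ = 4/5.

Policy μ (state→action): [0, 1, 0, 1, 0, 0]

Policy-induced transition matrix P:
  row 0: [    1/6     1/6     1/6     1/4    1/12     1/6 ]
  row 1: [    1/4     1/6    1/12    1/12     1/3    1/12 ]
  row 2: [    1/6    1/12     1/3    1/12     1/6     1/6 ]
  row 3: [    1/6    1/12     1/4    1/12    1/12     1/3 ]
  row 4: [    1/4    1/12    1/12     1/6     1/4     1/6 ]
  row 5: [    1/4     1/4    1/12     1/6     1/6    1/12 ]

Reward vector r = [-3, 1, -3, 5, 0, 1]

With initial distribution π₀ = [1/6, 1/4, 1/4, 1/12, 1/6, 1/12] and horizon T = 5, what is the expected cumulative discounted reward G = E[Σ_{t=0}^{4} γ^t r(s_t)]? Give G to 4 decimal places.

t=0: π = [0.1667, 0.2500, 0.2500, 0.0833, 0.1667, 0.0833], E[r] = -0.5000, γ^t·E[r] = -0.500000, running G = -0.500000
t=1: π = [0.2083, 0.1319, 0.1736, 0.1319, 0.2014, 0.1528], E[r] = -0.2014, γ^t·E[r] = -0.161111, running G = -0.661111
t=2: π = [0.2072, 0.1372, 0.1661, 0.1476, 0.1771, 0.1649], E[r] = -0.0799, γ^t·E[r] = -0.051111, running G = -0.712222
t=3: π = [0.2066, 0.1395, 0.1667, 0.1464, 0.1747, 0.1661], E[r] = -0.0825, γ^t·E[r] = -0.042247, running G = -0.754469
t=4: π = [0.2067, 0.1399, 0.1666, 0.1462, 0.1751, 0.1656], E[r] = -0.0837, γ^t·E[r] = -0.034268, running G = -0.788737

G = -0.7887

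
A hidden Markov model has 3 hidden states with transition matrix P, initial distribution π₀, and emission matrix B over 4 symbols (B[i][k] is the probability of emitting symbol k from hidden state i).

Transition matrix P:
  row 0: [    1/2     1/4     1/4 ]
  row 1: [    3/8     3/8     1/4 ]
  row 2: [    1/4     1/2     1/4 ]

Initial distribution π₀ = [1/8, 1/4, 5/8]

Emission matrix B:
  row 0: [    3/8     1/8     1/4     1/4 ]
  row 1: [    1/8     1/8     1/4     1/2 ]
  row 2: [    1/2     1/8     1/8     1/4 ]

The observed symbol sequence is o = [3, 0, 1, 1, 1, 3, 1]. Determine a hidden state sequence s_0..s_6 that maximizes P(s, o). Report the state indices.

t=0: δ = [3.125e-02, 1.250e-01, 1.562e-01]  (obs o_0=3)
t=1: δ = [1.758e-02, 9.766e-03, 1.953e-02]  ψ = [1, 2, 2]  (obs o_1=0)
t=2: δ = [1.099e-03, 1.221e-03, 6.104e-04]  ψ = [0, 2, 2]  (obs o_2=1)
t=3: δ = [6.866e-05, 5.722e-05, 3.815e-05]  ψ = [0, 1, 1]  (obs o_3=1)
t=4: δ = [4.292e-06, 2.682e-06, 2.146e-06]  ψ = [0, 1, 0]  (obs o_4=1)
t=5: δ = [5.364e-07, 5.364e-07, 2.682e-07]  ψ = [0, 0, 0]  (obs o_5=3)
t=6: δ = [3.353e-08, 2.515e-08, 1.676e-08]  ψ = [0, 1, 0]  (obs o_6=1)
backtrack: best end state = 0; path = [1, 0, 0, 0, 0, 0, 0]

path = [1, 0, 0, 0, 0, 0, 0]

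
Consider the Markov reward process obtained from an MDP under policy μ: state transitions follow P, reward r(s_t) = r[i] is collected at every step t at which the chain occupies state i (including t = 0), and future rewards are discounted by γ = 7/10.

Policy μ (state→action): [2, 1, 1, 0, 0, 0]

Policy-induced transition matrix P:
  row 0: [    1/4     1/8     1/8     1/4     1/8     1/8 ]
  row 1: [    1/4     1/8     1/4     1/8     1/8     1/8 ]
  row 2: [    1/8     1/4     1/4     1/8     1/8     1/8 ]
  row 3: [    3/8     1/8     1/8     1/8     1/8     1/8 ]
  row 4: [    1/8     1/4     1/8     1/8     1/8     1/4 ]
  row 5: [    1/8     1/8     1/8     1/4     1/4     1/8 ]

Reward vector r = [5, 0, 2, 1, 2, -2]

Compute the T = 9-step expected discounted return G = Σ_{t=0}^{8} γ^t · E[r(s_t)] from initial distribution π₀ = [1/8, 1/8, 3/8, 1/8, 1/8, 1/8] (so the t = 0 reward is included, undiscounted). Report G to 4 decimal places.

t=0: π = [0.1250, 0.1250, 0.3750, 0.1250, 0.1250, 0.1250], E[r] = 1.5000, γ^t·E[r] = 1.500000, running G = 1.500000
t=1: π = [0.1875, 0.1875, 0.1875, 0.1563, 0.1406, 0.1406], E[r] = 1.4688, γ^t·E[r] = 1.028125, running G = 2.528125
t=2: π = [0.2109, 0.1660, 0.1719, 0.1660, 0.1426, 0.1426], E[r] = 1.5645, γ^t·E[r] = 0.766582, running G = 3.294707
t=3: π = [0.2136, 0.1643, 0.1672, 0.1692, 0.1428, 0.1428], E[r] = 1.5718, γ^t·E[r] = 0.539120, running G = 3.833827
t=4: π = [0.2145, 0.1638, 0.1664, 0.1696, 0.1429, 0.1429], E[r] = 1.5751, γ^t·E[r] = 0.378190, running G = 4.212016
t=5: π = [0.2147, 0.1637, 0.1663, 0.1697, 0.1429, 0.1429], E[r] = 1.5756, γ^t·E[r] = 0.264812, running G = 4.476828
t=6: π = [0.2147, 0.1636, 0.1662, 0.1697, 0.1429, 0.1429], E[r] = 1.5757, γ^t·E[r] = 0.185383, running G = 4.662211
t=7: π = [0.2147, 0.1636, 0.1662, 0.1697, 0.1429, 0.1429], E[r] = 1.5758, γ^t·E[r] = 0.129770, running G = 4.791981
t=8: π = [0.2147, 0.1636, 0.1662, 0.1697, 0.1429, 0.1429], E[r] = 1.5758, γ^t·E[r] = 0.090839, running G = 4.882820

G = 4.8828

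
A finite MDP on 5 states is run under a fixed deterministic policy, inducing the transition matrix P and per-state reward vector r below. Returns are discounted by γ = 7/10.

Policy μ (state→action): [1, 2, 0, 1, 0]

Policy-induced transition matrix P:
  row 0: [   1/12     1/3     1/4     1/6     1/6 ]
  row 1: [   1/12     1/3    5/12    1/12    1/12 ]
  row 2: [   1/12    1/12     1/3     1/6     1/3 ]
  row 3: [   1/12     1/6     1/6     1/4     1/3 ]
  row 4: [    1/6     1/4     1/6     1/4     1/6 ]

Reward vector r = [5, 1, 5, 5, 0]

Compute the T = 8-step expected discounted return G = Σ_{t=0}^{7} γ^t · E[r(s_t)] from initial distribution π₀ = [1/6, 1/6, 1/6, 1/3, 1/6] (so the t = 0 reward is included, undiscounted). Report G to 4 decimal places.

G = 9.8945

t=0: π = [0.1667, 0.1667, 0.1667, 0.3333, 0.1667], E[r] = 3.5000, γ^t·E[r] = 3.500000, running G = 3.500000
t=1: π = [0.0972, 0.2222, 0.2500, 0.1944, 0.2361], E[r] = 2.9306, γ^t·E[r] = 2.051389, running G = 5.551389
t=2: π = [0.1030, 0.2188, 0.2720, 0.1840, 0.2222], E[r] = 3.0139, γ^t·E[r] = 1.476806, running G = 7.028194
t=3: π = [0.1019, 0.2161, 0.2753, 0.1823, 0.2244], E[r] = 3.0132, γ^t·E[r] = 1.033532, running G = 8.061727
t=4: π = [0.1020, 0.2154, 0.2751, 0.1825, 0.2249], E[r] = 3.0137, γ^t·E[r] = 0.723590, running G = 8.785317
t=5: π = [0.1021, 0.2154, 0.2749, 0.1827, 0.2250], E[r] = 3.0135, γ^t·E[r] = 0.506477, running G = 9.291794
t=6: π = [0.1021, 0.2154, 0.2748, 0.1827, 0.2250], E[r] = 3.0134, γ^t·E[r] = 0.354529, running G = 9.646323
t=7: π = [0.1021, 0.2154, 0.2748, 0.1827, 0.2250], E[r] = 3.0134, γ^t·E[r] = 0.248170, running G = 9.894493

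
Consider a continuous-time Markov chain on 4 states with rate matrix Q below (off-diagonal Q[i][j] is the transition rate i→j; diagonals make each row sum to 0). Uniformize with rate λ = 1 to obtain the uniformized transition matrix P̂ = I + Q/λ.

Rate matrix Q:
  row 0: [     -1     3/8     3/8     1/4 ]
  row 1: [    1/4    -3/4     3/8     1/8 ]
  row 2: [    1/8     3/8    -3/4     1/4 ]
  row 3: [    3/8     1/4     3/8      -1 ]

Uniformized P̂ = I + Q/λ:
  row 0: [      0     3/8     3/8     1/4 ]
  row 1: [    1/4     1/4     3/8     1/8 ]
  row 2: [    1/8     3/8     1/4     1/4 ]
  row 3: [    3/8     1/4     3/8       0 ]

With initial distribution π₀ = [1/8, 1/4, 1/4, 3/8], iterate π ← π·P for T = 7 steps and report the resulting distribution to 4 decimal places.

t=0: π = [0.1250, 0.2500, 0.2500, 0.3750]
t=1: π = [0.2344, 0.2969, 0.3438, 0.1250]
t=2: π = [0.1641, 0.3223, 0.3320, 0.1816]
t=3: π = [0.1902, 0.3120, 0.3335, 0.1643]
t=4: π = [0.1813, 0.3155, 0.3333, 0.1699]
t=5: π = [0.1842, 0.3143, 0.3333, 0.1681]
t=6: π = [0.1833, 0.3147, 0.3333, 0.1687]
t=7: π = [0.1836, 0.3146, 0.3333, 0.1685]

π = [0.1836, 0.3146, 0.3333, 0.1685]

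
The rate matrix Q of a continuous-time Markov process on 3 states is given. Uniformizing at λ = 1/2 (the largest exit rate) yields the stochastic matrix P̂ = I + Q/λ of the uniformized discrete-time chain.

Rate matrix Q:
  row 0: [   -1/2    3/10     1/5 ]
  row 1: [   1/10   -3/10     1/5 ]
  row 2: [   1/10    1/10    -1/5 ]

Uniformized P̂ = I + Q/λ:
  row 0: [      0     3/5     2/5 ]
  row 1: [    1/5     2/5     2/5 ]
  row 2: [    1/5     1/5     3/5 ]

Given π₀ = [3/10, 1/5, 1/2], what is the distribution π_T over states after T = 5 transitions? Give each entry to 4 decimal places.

t=0: π = [0.3000, 0.2000, 0.5000]
t=1: π = [0.1400, 0.3600, 0.5000]
t=2: π = [0.1720, 0.3280, 0.5000]
t=3: π = [0.1656, 0.3344, 0.5000]
t=4: π = [0.1669, 0.3331, 0.5000]
t=5: π = [0.1666, 0.3334, 0.5000]

π = [0.1666, 0.3334, 0.5000]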